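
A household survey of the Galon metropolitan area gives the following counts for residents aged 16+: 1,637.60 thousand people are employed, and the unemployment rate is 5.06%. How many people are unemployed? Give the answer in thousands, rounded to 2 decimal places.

Let U be the number unemployed. The labor force is E + U, and U/(E+U) = 0.0506.
So U = 0.0506 × 1,637.60 / (1 − 0.0506) = 82.8626 / 0.9494 ≈ 87.28 thousand.

About 87.28 thousand are unemployed.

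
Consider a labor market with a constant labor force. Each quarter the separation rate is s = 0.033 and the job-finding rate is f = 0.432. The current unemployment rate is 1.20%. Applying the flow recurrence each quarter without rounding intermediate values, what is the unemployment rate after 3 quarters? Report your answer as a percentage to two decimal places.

Unemployment rate after three quarters ≈ 6.19%.

With a fixed labor force, u_{t+1} = u_t + s·(1−u_t) − f·u_t = u_t·(1−s−f) + s.
Here 1−s−f = 0.535 and s = 0.033.
u_1 = 0.012000 × 0.535 + 0.033 = 0.039420.
u_2 = 0.039420 × 0.535 + 0.033 = 0.054090.
u_3 = 0.054090 × 0.535 + 0.033 = 0.061938.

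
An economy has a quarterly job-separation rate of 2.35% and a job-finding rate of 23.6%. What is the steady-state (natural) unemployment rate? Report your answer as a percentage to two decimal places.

Steady-state unemployment rate ≈ 9.06%.

At steady state the flows balance: s·E = f·U, so U/(E+U) = s/(s+f).
u* = 2.35 / (2.35 + 23.6) = 2.35 / 25.95 = 9.06%.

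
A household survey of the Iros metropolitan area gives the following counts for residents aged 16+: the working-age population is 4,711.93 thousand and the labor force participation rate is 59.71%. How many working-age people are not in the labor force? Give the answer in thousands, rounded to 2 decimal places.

About 1,898.44 thousand are not in the labor force.

Share not in the labor force = 1 − 0.5971 = 0.4029.
Not in labor force = 0.4029 × 4,711.93 ≈ 1,898.44 thousand.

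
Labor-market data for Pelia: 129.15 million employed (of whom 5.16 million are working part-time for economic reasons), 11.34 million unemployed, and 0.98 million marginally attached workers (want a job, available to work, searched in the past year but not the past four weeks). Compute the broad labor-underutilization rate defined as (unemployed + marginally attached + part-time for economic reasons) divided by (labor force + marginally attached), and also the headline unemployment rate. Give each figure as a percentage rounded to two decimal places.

Labor force = 129.15 + 11.34 = 140.49 million.
Numerator = 11.34 + 0.98 + 5.16 = 17.48 million.
Denominator = 140.49 + 0.98 = 141.47 million.
Broad rate = 17.48 / 141.47 = 12.36%.
Headline unemployment rate = 11.34 / 140.49 = 8.07%.

Broad underutilization rate ≈ 12.36%; headline unemployment rate ≈ 8.07%.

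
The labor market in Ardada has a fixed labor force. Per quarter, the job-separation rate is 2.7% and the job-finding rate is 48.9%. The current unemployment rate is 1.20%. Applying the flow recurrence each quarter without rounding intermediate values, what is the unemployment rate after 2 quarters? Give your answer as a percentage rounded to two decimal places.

With a fixed labor force, u_{t+1} = u_t + s·(1−u_t) − f·u_t = u_t·(1−s−f) + s.
Here 1−s−f = 0.484 and s = 0.027.
u_1 = 0.012000 × 0.484 + 0.027 = 0.032808.
u_2 = 0.032808 × 0.484 + 0.027 = 0.042879.

Unemployment rate after two quarters ≈ 4.29%.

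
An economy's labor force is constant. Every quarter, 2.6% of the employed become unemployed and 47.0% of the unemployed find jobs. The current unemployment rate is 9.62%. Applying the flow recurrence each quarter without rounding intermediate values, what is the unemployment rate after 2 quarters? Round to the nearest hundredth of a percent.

With a fixed labor force, u_{t+1} = u_t + s·(1−u_t) − f·u_t = u_t·(1−s−f) + s.
Here 1−s−f = 0.504 and s = 0.026.
u_1 = 0.096200 × 0.504 + 0.026 = 0.074485.
u_2 = 0.074485 × 0.504 + 0.026 = 0.063540.

Unemployment rate after two quarters ≈ 6.35%.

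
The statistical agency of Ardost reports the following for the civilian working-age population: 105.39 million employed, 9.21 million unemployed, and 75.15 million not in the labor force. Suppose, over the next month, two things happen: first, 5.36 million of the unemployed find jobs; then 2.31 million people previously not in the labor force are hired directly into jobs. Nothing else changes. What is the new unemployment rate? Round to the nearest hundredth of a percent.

New unemployment rate ≈ 3.29%.

Initially, labor force = 105.39 + 9.21 = 114.60 million, so u = 9.21/114.60 = 8.04%.
After the first change, unemployed falls and employed rises by 5.36; labor force unchanged → E = 110.75, U = 3.85, labor force = 114.60 million.
After the second change, employed and labor force both rise by 2.31; unemployed unchanged → E = 113.06, U = 3.85, labor force = 116.91 million.
New unemployment rate = 3.85 / 116.91 = 3.29%.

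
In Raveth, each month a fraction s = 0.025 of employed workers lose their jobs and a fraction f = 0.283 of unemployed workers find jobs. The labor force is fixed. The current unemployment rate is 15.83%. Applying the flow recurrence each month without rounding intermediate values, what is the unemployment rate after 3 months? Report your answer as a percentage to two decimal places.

With a fixed labor force, u_{t+1} = u_t + s·(1−u_t) − f·u_t = u_t·(1−s−f) + s.
Here 1−s−f = 0.692 and s = 0.025.
u_1 = 0.158300 × 0.692 + 0.025 = 0.134544.
u_2 = 0.134544 × 0.692 + 0.025 = 0.118104.
u_3 = 0.118104 × 0.692 + 0.025 = 0.106728.

Unemployment rate after three months ≈ 10.67%.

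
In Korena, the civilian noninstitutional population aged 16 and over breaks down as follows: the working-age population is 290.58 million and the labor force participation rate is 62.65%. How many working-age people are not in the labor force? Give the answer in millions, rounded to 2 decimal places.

Share not in the labor force = 1 − 0.6265 = 0.3735.
Not in labor force = 0.3735 × 290.58 ≈ 108.53 million.

About 108.53 million are not in the labor force.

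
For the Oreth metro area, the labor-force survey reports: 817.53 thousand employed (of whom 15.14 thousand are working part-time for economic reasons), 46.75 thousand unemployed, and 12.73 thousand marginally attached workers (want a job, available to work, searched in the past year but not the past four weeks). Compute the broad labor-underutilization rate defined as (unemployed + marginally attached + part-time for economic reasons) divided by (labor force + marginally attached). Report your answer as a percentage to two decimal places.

Broad underutilization rate ≈ 8.51%.

Labor force = 817.53 + 46.75 = 864.28 thousand.
Numerator = 46.75 + 12.73 + 15.14 = 74.62 thousand.
Denominator = 864.28 + 12.73 = 877.01 thousand.
Broad rate = 74.62 / 877.01 = 8.51%.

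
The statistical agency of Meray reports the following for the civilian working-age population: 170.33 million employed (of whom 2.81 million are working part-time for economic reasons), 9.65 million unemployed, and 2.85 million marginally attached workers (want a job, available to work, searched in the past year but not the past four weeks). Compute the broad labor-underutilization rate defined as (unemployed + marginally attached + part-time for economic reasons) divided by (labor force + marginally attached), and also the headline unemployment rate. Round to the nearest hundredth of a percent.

Broad underutilization rate ≈ 8.37%; headline unemployment rate ≈ 5.36%.

Labor force = 170.33 + 9.65 = 179.98 million.
Numerator = 9.65 + 2.85 + 2.81 = 15.31 million.
Denominator = 179.98 + 2.85 = 182.83 million.
Broad rate = 15.31 / 182.83 = 8.37%.
Headline unemployment rate = 9.65 / 179.98 = 5.36%.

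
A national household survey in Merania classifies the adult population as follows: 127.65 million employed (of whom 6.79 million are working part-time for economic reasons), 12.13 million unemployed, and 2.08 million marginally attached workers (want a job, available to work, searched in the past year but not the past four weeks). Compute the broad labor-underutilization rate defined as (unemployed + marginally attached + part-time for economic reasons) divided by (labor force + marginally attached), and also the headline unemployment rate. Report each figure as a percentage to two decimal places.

Labor force = 127.65 + 12.13 = 139.78 million.
Numerator = 12.13 + 2.08 + 6.79 = 21.00 million.
Denominator = 139.78 + 2.08 = 141.86 million.
Broad rate = 21.00 / 141.86 = 14.80%.
Headline unemployment rate = 12.13 / 139.78 = 8.68%.

Broad underutilization rate ≈ 14.80%; headline unemployment rate ≈ 8.68%.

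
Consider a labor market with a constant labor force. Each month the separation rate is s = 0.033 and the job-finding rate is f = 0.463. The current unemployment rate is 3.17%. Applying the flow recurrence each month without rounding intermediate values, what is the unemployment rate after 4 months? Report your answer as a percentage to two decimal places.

Unemployment rate after four months ≈ 6.43%.

With a fixed labor force, u_{t+1} = u_t + s·(1−u_t) − f·u_t = u_t·(1−s−f) + s.
Here 1−s−f = 0.504 and s = 0.033.
u_1 = 0.031700 × 0.504 + 0.033 = 0.048977.
u_2 = 0.048977 × 0.504 + 0.033 = 0.057684.
u_3 = 0.057684 × 0.504 + 0.033 = 0.062073.
u_4 = 0.062073 × 0.504 + 0.033 = 0.064285.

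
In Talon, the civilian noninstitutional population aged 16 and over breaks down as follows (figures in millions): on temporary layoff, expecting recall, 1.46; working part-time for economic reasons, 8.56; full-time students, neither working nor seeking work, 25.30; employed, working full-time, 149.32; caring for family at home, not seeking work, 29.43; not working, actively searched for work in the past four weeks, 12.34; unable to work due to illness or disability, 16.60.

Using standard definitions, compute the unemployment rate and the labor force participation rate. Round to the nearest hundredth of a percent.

Employed = 8.56 + 149.32 = 157.88 million (anyone who worked, including part-time for economic reasons, counts as employed).
Unemployed = 1.46 + 12.34 = 13.80 million (jobless and actively searching, or on temporary layoff).
Labor force = 157.88 + 13.80 = 171.68 million.
Not in labor force = 25.30 + 29.43 + 16.60 = 71.33 million (those not working and not actively searching are outside the labor force).
Civilian working-age population = 171.68 + 71.33 = 243.01 million.
Unemployment rate = 13.80 / 171.68 = 8.04%.
Labor force participation rate = 171.68 / 243.01 = 70.65%.

Unemployment rate ≈ 8.04%; labor force participation rate ≈ 70.65%.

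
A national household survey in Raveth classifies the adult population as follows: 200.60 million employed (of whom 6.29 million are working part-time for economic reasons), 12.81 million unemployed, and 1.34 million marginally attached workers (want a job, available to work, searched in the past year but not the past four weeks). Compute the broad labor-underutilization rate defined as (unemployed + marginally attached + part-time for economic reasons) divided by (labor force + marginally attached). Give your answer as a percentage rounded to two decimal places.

Broad underutilization rate ≈ 9.52%.

Labor force = 200.60 + 12.81 = 213.41 million.
Numerator = 12.81 + 1.34 + 6.29 = 20.44 million.
Denominator = 213.41 + 1.34 = 214.75 million.
Broad rate = 20.44 / 214.75 = 9.52%.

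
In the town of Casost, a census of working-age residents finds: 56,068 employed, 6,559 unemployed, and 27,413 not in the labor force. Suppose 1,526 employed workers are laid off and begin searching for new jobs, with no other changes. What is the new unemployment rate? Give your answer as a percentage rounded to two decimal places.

Initially, labor force = 56,068 + 6,559 = 62,627, so u = 6,559/62,627 = 10.47%.
After the change, employed falls and unemployed rises by 1,526; labor force unchanged → E = 54,542, U = 8,085, labor force = 62,627.
New unemployment rate = 8,085 / 62,627 = 12.91%.

New unemployment rate ≈ 12.91%.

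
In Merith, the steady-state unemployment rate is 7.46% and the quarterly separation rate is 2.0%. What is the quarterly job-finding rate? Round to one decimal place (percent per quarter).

From u* = s/(s+f): f = s·(1−u)/u.
f = 2.0 × (1 − 0.0746) / 0.0746 = 1.8508 / 0.0746 ≈ 24.8% per quarter.

Job-finding rate ≈ 24.8% per quarter.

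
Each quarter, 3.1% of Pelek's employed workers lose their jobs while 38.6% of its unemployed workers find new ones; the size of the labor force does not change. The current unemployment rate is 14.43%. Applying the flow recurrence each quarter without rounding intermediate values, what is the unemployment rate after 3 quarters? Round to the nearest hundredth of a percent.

Unemployment rate after three quarters ≈ 8.82%.

With a fixed labor force, u_{t+1} = u_t + s·(1−u_t) − f·u_t = u_t·(1−s−f) + s.
Here 1−s−f = 0.583 and s = 0.031.
u_1 = 0.144300 × 0.583 + 0.031 = 0.115127.
u_2 = 0.115127 × 0.583 + 0.031 = 0.098119.
u_3 = 0.098119 × 0.583 + 0.031 = 0.088203.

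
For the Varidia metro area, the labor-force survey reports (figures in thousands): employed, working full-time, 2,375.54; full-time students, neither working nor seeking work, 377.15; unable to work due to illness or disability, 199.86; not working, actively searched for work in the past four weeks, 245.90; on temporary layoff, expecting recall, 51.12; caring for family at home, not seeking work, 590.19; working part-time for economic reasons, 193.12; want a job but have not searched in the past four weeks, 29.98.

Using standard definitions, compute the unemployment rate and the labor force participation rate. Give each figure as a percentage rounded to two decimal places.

Employed = 2,375.54 + 193.12 = 2,568.66 thousand (anyone who worked, including part-time for economic reasons, counts as employed).
Unemployed = 245.90 + 51.12 = 297.02 thousand (jobless and actively searching, or on temporary layoff).
Labor force = 2,568.66 + 297.02 = 2,865.68 thousand.
Not in labor force = 377.15 + 199.86 + 590.19 + 29.98 = 1,197.18 thousand (those not working and not actively searching are outside the labor force — including those who want a job but have given up searching).
Civilian working-age population = 2,865.68 + 1,197.18 = 4,062.86 thousand.
Unemployment rate = 297.02 / 2,865.68 = 10.36%.
Labor force participation rate = 2,865.68 / 4,062.86 = 70.53%.

Unemployment rate ≈ 10.36%; labor force participation rate ≈ 70.53%.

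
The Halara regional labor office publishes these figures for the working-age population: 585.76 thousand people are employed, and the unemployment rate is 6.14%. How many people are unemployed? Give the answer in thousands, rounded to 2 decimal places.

Let U be the number unemployed. The labor force is E + U, and U/(E+U) = 0.0614.
So U = 0.0614 × 585.76 / (1 − 0.0614) = 35.9657 / 0.9386 ≈ 38.32 thousand.

About 38.32 thousand are unemployed.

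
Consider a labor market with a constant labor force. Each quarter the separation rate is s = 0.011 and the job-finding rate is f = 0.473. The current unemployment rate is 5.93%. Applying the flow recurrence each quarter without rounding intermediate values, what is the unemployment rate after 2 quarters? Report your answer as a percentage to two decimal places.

Unemployment rate after two quarters ≈ 3.25%.

With a fixed labor force, u_{t+1} = u_t + s·(1−u_t) − f·u_t = u_t·(1−s−f) + s.
Here 1−s−f = 0.516 and s = 0.011.
u_1 = 0.059300 × 0.516 + 0.011 = 0.041599.
u_2 = 0.041599 × 0.516 + 0.011 = 0.032465.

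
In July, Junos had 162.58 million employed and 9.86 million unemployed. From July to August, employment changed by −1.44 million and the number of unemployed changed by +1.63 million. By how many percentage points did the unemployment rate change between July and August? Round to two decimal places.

July: labor force = 162.58 + 9.86 = 172.44; u = 9.86/172.44 = 5.72%.
August: labor force = 161.14 + 11.49 = 172.63; u = 11.49/172.63 = 6.66%.
Change = 6.66% − 5.72% = +0.94 pp.

The unemployment rate changed by +0.94 percentage points.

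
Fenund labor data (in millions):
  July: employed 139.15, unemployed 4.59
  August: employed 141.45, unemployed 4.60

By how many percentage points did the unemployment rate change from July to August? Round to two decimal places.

The unemployment rate changed by −0.04 percentage points.

July: labor force = 139.15 + 4.59 = 143.74; u = 4.59/143.74 = 3.19%.
August: labor force = 141.45 + 4.60 = 146.05; u = 4.60/146.05 = 3.15%.
Change = 3.15% − 3.19% = −0.04 pp.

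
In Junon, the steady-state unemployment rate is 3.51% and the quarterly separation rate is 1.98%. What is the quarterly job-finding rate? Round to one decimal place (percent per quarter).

Job-finding rate ≈ 54.4% per quarter.

From u* = s/(s+f): f = s·(1−u)/u.
f = 1.98 × (1 − 0.0351) / 0.0351 = 1.9105 / 0.0351 ≈ 54.4% per quarter.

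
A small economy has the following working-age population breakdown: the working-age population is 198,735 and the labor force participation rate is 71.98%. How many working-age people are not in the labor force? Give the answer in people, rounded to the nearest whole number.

About 55,686 are not in the labor force.

Share not in the labor force = 1 − 0.7198 = 0.2802.
Not in labor force = 0.2802 × 198,735 ≈ 55,686.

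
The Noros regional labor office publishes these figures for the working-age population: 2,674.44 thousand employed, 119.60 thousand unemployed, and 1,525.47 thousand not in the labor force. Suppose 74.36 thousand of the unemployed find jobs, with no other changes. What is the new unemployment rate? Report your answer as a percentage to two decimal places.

New unemployment rate ≈ 1.62%.

Initially, labor force = 2,674.44 + 119.60 = 2,794.04 thousand, so u = 119.60/2,794.04 = 4.28%.
After the change, unemployed falls and employed rises by 74.36; labor force unchanged → E = 2,748.80, U = 45.24, labor force = 2,794.04 thousand.
New unemployment rate = 45.24 / 2,794.04 = 1.62%.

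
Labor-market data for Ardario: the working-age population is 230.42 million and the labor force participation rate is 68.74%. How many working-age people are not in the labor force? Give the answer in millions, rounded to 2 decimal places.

About 72.03 million are not in the labor force.

Share not in the labor force = 1 − 0.6874 = 0.3126.
Not in labor force = 0.3126 × 230.42 ≈ 72.03 million.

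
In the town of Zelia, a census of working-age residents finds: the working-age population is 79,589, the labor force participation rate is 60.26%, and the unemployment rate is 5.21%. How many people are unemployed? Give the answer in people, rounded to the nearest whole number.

Labor force = 0.6026 × 79,589 = 47,960.
Unemployed = 0.0521 × 47,960 ≈ 2,499.

About 2,499 are unemployed.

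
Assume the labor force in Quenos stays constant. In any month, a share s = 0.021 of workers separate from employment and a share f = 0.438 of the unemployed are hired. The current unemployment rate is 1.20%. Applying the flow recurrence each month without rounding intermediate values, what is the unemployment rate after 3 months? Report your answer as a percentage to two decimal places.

With a fixed labor force, u_{t+1} = u_t + s·(1−u_t) − f·u_t = u_t·(1−s−f) + s.
Here 1−s−f = 0.541 and s = 0.021.
u_1 = 0.012000 × 0.541 + 0.021 = 0.027492.
u_2 = 0.027492 × 0.541 + 0.021 = 0.035873.
u_3 = 0.035873 × 0.541 + 0.021 = 0.040407.

Unemployment rate after three months ≈ 4.04%.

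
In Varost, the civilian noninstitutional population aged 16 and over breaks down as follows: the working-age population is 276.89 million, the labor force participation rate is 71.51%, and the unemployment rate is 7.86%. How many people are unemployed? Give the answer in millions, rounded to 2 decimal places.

About 15.56 million are unemployed.

Labor force = 0.7151 × 276.89 = 198.00 million.
Unemployed = 0.0786 × 198.00 ≈ 15.56 million.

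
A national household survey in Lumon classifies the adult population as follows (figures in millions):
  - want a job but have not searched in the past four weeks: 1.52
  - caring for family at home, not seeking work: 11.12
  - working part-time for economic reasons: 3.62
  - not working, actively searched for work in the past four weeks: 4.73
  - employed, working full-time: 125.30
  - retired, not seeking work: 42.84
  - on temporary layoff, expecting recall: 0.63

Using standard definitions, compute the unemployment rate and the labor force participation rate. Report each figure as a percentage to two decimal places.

Unemployment rate ≈ 3.99%; labor force participation rate ≈ 70.76%.

Employed = 3.62 + 125.30 = 128.92 million (anyone who worked, including part-time for economic reasons, counts as employed).
Unemployed = 4.73 + 0.63 = 5.36 million (jobless and actively searching, or on temporary layoff).
Labor force = 128.92 + 5.36 = 134.28 million.
Not in labor force = 1.52 + 11.12 + 42.84 = 55.48 million (those not working and not actively searching are outside the labor force — including those who want a job but have given up searching).
Civilian working-age population = 134.28 + 55.48 = 189.76 million.
Unemployment rate = 5.36 / 134.28 = 3.99%.
Labor force participation rate = 134.28 / 189.76 = 70.76%.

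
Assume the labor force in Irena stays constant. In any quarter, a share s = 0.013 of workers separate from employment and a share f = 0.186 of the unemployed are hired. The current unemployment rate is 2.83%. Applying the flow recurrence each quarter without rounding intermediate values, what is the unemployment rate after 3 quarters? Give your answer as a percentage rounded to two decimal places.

Unemployment rate after three quarters ≈ 4.63%.

With a fixed labor force, u_{t+1} = u_t + s·(1−u_t) − f·u_t = u_t·(1−s−f) + s.
Here 1−s−f = 0.801 and s = 0.013.
u_1 = 0.028300 × 0.801 + 0.013 = 0.035668.
u_2 = 0.035668 × 0.801 + 0.013 = 0.041570.
u_3 = 0.041570 × 0.801 + 0.013 = 0.046298.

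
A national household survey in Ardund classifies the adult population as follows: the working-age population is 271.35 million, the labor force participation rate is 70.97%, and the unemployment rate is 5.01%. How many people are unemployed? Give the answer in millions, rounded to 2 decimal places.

Labor force = 0.7097 × 271.35 = 192.58 million.
Unemployed = 0.0501 × 192.58 ≈ 9.65 million.

About 9.65 million are unemployed.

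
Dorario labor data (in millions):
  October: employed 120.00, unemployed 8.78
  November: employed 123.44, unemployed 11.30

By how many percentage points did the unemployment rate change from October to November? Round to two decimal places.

The unemployment rate changed by +1.57 percentage points.

October: labor force = 120.00 + 8.78 = 128.78; u = 8.78/128.78 = 6.82%.
November: labor force = 123.44 + 11.30 = 134.74; u = 11.30/134.74 = 8.39%.
Change = 8.39% − 6.82% = +1.57 pp.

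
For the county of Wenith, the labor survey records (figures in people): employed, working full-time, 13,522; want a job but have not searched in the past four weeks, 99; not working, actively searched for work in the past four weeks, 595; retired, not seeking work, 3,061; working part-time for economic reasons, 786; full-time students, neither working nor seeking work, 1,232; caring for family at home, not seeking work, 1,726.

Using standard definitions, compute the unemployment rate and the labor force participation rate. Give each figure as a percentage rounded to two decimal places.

Employed = 13,522 + 786 = 14,308 (anyone who worked, including part-time for economic reasons, counts as employed).
Unemployed = 595.
Labor force = 14,308 + 595 = 14,903.
Not in labor force = 99 + 3,061 + 1,232 + 1,726 = 6,118 (those not working and not actively searching are outside the labor force — including those who want a job but have given up searching).
Civilian working-age population = 14,903 + 6,118 = 21,021.
Unemployment rate = 595 / 14,903 = 3.99%.
Labor force participation rate = 14,903 / 21,021 = 70.90%.

Unemployment rate ≈ 3.99%; labor force participation rate ≈ 70.90%.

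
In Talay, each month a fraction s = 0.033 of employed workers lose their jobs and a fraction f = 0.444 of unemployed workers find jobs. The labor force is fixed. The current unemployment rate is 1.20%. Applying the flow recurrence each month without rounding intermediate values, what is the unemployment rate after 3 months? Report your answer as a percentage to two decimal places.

With a fixed labor force, u_{t+1} = u_t + s·(1−u_t) − f·u_t = u_t·(1−s−f) + s.
Here 1−s−f = 0.523 and s = 0.033.
u_1 = 0.012000 × 0.523 + 0.033 = 0.039276.
u_2 = 0.039276 × 0.523 + 0.033 = 0.053541.
u_3 = 0.053541 × 0.523 + 0.033 = 0.061002.

Unemployment rate after three months ≈ 6.10%.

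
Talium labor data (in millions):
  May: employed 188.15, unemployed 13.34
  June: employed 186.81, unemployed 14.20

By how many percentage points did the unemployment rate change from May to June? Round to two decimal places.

The unemployment rate changed by +0.44 percentage points.

May: labor force = 188.15 + 13.34 = 201.49; u = 13.34/201.49 = 6.62%.
June: labor force = 186.81 + 14.20 = 201.01; u = 14.20/201.01 = 7.06%.
Change = 7.06% − 6.62% = +0.44 pp.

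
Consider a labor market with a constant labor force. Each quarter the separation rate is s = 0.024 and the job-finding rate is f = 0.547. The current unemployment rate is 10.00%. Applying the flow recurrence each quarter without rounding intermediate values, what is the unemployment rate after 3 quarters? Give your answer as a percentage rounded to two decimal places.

Unemployment rate after three quarters ≈ 4.66%.

With a fixed labor force, u_{t+1} = u_t + s·(1−u_t) − f·u_t = u_t·(1−s−f) + s.
Here 1−s−f = 0.429 and s = 0.024.
u_1 = 0.100000 × 0.429 + 0.024 = 0.066900.
u_2 = 0.066900 × 0.429 + 0.024 = 0.052700.
u_3 = 0.052700 × 0.429 + 0.024 = 0.046608.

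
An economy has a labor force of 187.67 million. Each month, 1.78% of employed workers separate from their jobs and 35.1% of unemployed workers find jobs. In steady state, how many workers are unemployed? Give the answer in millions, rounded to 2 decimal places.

About 9.06 million are unemployed in steady state.

Steady-state unemployment rate u* = s/(s+f) = 1.78/(1.78+35.1) = 0.048265.
Unemployed = u* × labor force = 0.048265 × 187.67 ≈ 9.06 million.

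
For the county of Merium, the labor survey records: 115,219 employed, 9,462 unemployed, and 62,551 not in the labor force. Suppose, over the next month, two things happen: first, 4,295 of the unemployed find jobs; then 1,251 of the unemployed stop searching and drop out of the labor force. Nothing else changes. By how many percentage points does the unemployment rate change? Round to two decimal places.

Initially, labor force = 115,219 + 9,462 = 124,681, so u = 9,462/124,681 = 7.59%.
After the first change, unemployed falls and employed rises by 4,295; labor force unchanged → E = 119,514, U = 5,167, labor force = 124,681.
After the second change, unemployed and labor force both fall by 1,251 → E = 119,514, U = 3,916, labor force = 123,430.
New unemployment rate = 3,916 / 123,430 = 3.17%.
Change = 3.17% − 7.59% = −4.42 percentage points.

The unemployment rate changes by −4.42 percentage points.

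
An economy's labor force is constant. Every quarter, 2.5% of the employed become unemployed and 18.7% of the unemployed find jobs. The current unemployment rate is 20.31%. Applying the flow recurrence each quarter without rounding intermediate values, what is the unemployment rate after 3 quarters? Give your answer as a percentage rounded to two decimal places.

Unemployment rate after three quarters ≈ 15.96%.

With a fixed labor force, u_{t+1} = u_t + s·(1−u_t) − f·u_t = u_t·(1−s−f) + s.
Here 1−s−f = 0.788 and s = 0.025.
u_1 = 0.203100 × 0.788 + 0.025 = 0.185043.
u_2 = 0.185043 × 0.788 + 0.025 = 0.170814.
u_3 = 0.170814 × 0.788 + 0.025 = 0.159601.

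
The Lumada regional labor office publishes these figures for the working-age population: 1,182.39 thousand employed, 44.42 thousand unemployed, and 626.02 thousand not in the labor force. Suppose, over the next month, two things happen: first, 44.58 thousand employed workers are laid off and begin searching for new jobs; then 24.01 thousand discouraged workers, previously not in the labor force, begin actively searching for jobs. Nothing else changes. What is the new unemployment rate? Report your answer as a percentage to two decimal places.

Initially, labor force = 1,182.39 + 44.42 = 1,226.81 thousand, so u = 44.42/1,226.81 = 3.62%.
After the first change, employed falls and unemployed rises by 44.58; labor force unchanged → E = 1,137.81, U = 89.00, labor force = 1,226.81 thousand.
After the second change, unemployed and labor force both rise by 24.01 → E = 1,137.81, U = 113.01, labor force = 1,250.82 thousand.
New unemployment rate = 113.01 / 1,250.82 = 9.03%.

New unemployment rate ≈ 9.03%.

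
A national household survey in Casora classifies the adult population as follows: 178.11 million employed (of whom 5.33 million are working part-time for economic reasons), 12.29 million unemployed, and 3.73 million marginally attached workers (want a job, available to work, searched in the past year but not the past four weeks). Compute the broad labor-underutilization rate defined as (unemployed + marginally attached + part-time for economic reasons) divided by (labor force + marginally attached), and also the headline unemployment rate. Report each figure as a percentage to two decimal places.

Labor force = 178.11 + 12.29 = 190.40 million.
Numerator = 12.29 + 3.73 + 5.33 = 21.35 million.
Denominator = 190.40 + 3.73 = 194.13 million.
Broad rate = 21.35 / 194.13 = 11.00%.
Headline unemployment rate = 12.29 / 190.40 = 6.45%.

Broad underutilization rate ≈ 11.00%; headline unemployment rate ≈ 6.45%.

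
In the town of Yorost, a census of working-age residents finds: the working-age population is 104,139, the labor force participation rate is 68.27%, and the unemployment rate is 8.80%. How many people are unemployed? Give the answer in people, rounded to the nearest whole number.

About 6,256 are unemployed.

Labor force = 0.6827 × 104,139 = 71,096.
Unemployed = 0.0880 × 71,096 ≈ 6,256.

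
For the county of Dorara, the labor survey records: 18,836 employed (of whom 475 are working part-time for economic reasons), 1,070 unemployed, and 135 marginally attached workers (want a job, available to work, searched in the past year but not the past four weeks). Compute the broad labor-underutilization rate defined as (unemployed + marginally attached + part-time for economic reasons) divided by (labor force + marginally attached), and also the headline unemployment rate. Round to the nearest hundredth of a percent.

Broad underutilization rate ≈ 8.38%; headline unemployment rate ≈ 5.38%.

Labor force = 18,836 + 1,070 = 19,906.
Numerator = 1,070 + 135 + 475 = 1,680.
Denominator = 19,906 + 135 = 20,041.
Broad rate = 1,680 / 20,041 = 8.38%.
Headline unemployment rate = 1,070 / 19,906 = 5.38%.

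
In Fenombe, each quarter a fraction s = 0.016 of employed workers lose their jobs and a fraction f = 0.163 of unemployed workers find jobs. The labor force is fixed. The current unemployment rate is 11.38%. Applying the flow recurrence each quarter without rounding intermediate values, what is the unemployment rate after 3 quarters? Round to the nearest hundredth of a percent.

With a fixed labor force, u_{t+1} = u_t + s·(1−u_t) − f·u_t = u_t·(1−s−f) + s.
Here 1−s−f = 0.821 and s = 0.016.
u_1 = 0.113800 × 0.821 + 0.016 = 0.109430.
u_2 = 0.109430 × 0.821 + 0.016 = 0.105842.
u_3 = 0.105842 × 0.821 + 0.016 = 0.102896.

Unemployment rate after three quarters ≈ 10.29%.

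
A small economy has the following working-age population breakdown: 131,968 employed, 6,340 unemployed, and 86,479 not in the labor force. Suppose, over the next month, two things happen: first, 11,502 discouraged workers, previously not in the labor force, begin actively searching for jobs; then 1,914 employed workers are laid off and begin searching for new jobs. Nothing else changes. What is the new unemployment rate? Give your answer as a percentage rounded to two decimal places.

New unemployment rate ≈ 13.19%.

Initially, labor force = 131,968 + 6,340 = 138,308, so u = 6,340/138,308 = 4.58%.
After the first change, unemployed and labor force both rise by 11,502 → E = 131,968, U = 17,842, labor force = 149,810.
After the second change, employed falls and unemployed rises by 1,914; labor force unchanged → E = 130,054, U = 19,756, labor force = 149,810.
New unemployment rate = 19,756 / 149,810 = 13.19%.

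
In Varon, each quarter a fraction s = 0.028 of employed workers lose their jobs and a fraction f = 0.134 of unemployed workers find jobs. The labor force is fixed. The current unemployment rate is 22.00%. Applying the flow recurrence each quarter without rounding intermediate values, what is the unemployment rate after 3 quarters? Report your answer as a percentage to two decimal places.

Unemployment rate after three quarters ≈ 20.06%.

With a fixed labor force, u_{t+1} = u_t + s·(1−u_t) − f·u_t = u_t·(1−s−f) + s.
Here 1−s−f = 0.838 and s = 0.028.
u_1 = 0.220000 × 0.838 + 0.028 = 0.212360.
u_2 = 0.212360 × 0.838 + 0.028 = 0.205958.
u_3 = 0.205958 × 0.838 + 0.028 = 0.200593.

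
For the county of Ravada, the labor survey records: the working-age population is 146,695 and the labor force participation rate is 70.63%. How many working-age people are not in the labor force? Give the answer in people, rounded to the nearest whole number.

Share not in the labor force = 1 − 0.7063 = 0.2937.
Not in labor force = 0.2937 × 146,695 ≈ 43,084.

About 43,084 are not in the labor force.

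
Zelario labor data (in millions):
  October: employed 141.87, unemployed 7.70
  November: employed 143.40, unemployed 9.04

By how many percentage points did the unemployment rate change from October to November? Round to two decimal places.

October: labor force = 141.87 + 7.70 = 149.57; u = 7.70/149.57 = 5.15%.
November: labor force = 143.40 + 9.04 = 152.44; u = 9.04/152.44 = 5.93%.
Change = 5.93% − 5.15% = +0.78 pp.

The unemployment rate changed by +0.78 percentage points.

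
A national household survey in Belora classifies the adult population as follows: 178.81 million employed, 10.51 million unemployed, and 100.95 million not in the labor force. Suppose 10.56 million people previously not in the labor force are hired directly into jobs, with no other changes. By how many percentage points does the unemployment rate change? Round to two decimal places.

Initially, labor force = 178.81 + 10.51 = 189.32 million, so u = 10.51/189.32 = 5.55%.
After the change, employed and labor force both rise by 10.56; unemployed unchanged → E = 189.37, U = 10.51, labor force = 199.88 million.
New unemployment rate = 10.51 / 199.88 = 5.26%.
Change = 5.26% − 5.55% = −0.29 percentage points.

The unemployment rate changes by −0.29 percentage points.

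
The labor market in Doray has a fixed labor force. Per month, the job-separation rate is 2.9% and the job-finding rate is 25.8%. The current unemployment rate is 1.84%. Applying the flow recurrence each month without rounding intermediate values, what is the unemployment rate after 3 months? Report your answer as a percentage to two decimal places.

Unemployment rate after three months ≈ 7.11%.

With a fixed labor force, u_{t+1} = u_t + s·(1−u_t) − f·u_t = u_t·(1−s−f) + s.
Here 1−s−f = 0.713 and s = 0.029.
u_1 = 0.018400 × 0.713 + 0.029 = 0.042119.
u_2 = 0.042119 × 0.713 + 0.029 = 0.059031.
u_3 = 0.059031 × 0.713 + 0.029 = 0.071089.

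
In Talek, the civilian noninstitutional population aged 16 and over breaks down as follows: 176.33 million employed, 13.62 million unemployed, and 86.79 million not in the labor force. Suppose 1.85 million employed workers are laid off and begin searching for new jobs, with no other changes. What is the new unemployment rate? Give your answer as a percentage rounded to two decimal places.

Initially, labor force = 176.33 + 13.62 = 189.95 million, so u = 13.62/189.95 = 7.17%.
After the change, employed falls and unemployed rises by 1.85; labor force unchanged → E = 174.48, U = 15.47, labor force = 189.95 million.
New unemployment rate = 15.47 / 189.95 = 8.14%.

New unemployment rate ≈ 8.14%.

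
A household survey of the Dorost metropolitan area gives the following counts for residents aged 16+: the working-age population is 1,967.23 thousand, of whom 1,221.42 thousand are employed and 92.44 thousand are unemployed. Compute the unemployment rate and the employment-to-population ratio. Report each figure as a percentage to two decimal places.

Labor force = employed + unemployed = 1,221.42 + 92.44 = 1,313.86 thousand.
Unemployment rate = 92.44 / 1,313.86 = 7.04%.
Employment-population ratio = 1,221.42 / 1,967.23 = 62.09%.

Unemployment rate ≈ 7.04%; employment-population ratio ≈ 62.09%.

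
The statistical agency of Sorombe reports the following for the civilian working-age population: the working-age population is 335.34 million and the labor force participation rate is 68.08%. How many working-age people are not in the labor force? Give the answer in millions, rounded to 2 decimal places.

About 107.04 million are not in the labor force.

Share not in the labor force = 1 − 0.6808 = 0.3192.
Not in labor force = 0.3192 × 335.34 ≈ 107.04 million.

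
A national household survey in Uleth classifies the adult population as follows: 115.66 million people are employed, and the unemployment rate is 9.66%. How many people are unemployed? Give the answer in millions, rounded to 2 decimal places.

Let U be the number unemployed. The labor force is E + U, and U/(E+U) = 0.0966.
So U = 0.0966 × 115.66 / (1 − 0.0966) = 11.1728 / 0.9034 ≈ 12.37 million.

About 12.37 million are unemployed.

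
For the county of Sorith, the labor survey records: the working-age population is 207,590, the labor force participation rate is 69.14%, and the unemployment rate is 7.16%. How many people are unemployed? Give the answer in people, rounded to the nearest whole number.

About 10,277 are unemployed.

Labor force = 0.6914 × 207,590 = 143,528.
Unemployed = 0.0716 × 143,528 ≈ 10,277.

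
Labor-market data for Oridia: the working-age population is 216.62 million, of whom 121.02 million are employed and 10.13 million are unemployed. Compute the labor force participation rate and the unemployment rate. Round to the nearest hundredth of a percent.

Labor force = employed + unemployed = 121.02 + 10.13 = 131.15 million.
Unemployment rate = 10.13 / 131.15 = 7.72%.
Labor force participation rate = 131.15 / 216.62 = 60.54%.

Labor force participation rate ≈ 60.54%; unemployment rate ≈ 7.72%.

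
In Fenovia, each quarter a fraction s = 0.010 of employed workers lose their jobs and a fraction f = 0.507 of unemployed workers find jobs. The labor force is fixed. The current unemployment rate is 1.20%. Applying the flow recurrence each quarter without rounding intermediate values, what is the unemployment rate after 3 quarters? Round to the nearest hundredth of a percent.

With a fixed labor force, u_{t+1} = u_t + s·(1−u_t) − f·u_t = u_t·(1−s−f) + s.
Here 1−s−f = 0.483 and s = 0.010.
u_1 = 0.012000 × 0.483 + 0.010 = 0.015796.
u_2 = 0.015796 × 0.483 + 0.010 = 0.017629.
u_3 = 0.017629 × 0.483 + 0.010 = 0.018515.

Unemployment rate after three quarters ≈ 1.85%.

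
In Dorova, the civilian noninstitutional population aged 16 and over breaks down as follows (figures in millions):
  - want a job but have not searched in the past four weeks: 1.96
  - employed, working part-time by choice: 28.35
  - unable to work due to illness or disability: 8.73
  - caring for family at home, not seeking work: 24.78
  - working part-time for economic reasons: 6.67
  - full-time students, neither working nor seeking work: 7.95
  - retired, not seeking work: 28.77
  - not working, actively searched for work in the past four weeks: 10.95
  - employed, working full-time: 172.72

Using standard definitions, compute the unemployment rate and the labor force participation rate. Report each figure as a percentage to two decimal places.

Unemployment rate ≈ 5.01%; labor force participation rate ≈ 75.18%.

Employed = 28.35 + 6.67 + 172.72 = 207.74 million (anyone who worked, including part-time for economic reasons, counts as employed).
Unemployed = 10.95 million.
Labor force = 207.74 + 10.95 = 218.69 million.
Not in labor force = 1.96 + 8.73 + 24.78 + 7.95 + 28.77 = 72.19 million (those not working and not actively searching are outside the labor force — including those who want a job but have given up searching).
Civilian working-age population = 218.69 + 72.19 = 290.88 million.
Unemployment rate = 10.95 / 218.69 = 5.01%.
Labor force participation rate = 218.69 / 290.88 = 75.18%.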